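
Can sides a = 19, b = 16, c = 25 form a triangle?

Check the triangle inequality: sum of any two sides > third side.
a + b vs c: 19 + 16 = 35 > 25  ✓
a + c vs b: 19 + 25 = 44 > 16  ✓
b + c vs a: 16 + 25 = 41 > 19  ✓

Yes, triangle inequality satisfied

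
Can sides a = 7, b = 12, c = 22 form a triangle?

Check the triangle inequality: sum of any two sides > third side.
a + b vs c: 7 + 12 = 19 ≤ 22  ✗
a + c vs b: 7 + 22 = 29 > 12  ✓
b + c vs a: 12 + 22 = 34 > 7  ✓

No: 7 + 12 = 19 is not > 22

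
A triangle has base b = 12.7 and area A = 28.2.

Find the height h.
A = ½·b·h  ⇒  h = 2A/b = 2·28.2/12.7 = 56.4/12.7 ≈ 4.44094

h = 4.441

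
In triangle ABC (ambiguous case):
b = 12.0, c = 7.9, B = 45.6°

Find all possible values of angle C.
b/sin(B) = c/sin(C)  ⇒  sin(C) = c·sin(B)/b = 7.9·sin(45.6°)/12.0
sin(45.6°) ≈ 0.714473
sin(C) ≈ 7.9·0.714473/12.0 ≈ 5.64433/12.0 ≈ 0.470361
Candidate 1: C₁ = arcsin(0.470361) ≈ 28.0577°  →  A = 180° − 45.6° − 28.0577° ≈ 106.342° > 0, valid
Candidate 2: C₂ = 180° − C₁ ≈ 151.942°  →  A = 180° − 45.6° − 151.942° ≈ -17.5423° ≤ 0, not a valid triangle

C = 28.06° (one solution)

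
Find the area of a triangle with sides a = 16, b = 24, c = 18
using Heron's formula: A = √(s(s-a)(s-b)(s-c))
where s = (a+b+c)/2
s = (16 + 24 + 18)/2 = 58/2 = 29
s − a = 13, s − b = 5, s − c = 11
s(s−a)(s−b)(s−c) = 29·13·5·11 = 20735
Area = √20735 ≈ 143.997

s = 29.0, Area = 144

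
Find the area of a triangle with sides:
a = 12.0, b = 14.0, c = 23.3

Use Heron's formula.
s = (12.0 + 14.0 + 23.3)/2 = 49.3/2 = 24.65
s − a = 12.65, s − b = 10.65, s − c = 1.35
s(s−a)(s−b)(s−c) = 24.65·12.65·10.65·1.35 ≈ 4483.23
Area = √4483.23 ≈ 66.9569

Area = 66.96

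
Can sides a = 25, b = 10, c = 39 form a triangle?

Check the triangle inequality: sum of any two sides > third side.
a + b vs c: 25 + 10 = 35 ≤ 39  ✗
a + c vs b: 25 + 39 = 64 > 10  ✓
b + c vs a: 10 + 39 = 49 > 25  ✓

No: 25 + 10 = 35 is not > 39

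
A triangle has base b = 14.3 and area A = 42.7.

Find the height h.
A = ½·b·h  ⇒  h = 2A/b = 2·42.7/14.3 = 85.4/14.3 ≈ 5.97203

h = 5.972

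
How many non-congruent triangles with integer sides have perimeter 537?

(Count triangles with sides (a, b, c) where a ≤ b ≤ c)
Let a ≤ b ≤ c with a + b + c = 537. The only binding inequality is a + b > c, i.e. 537 − c > c, so c < 537/2; and c ≥ 537/3 since c is the largest side.
So 179 ≤ c ≤ 268. For each c, b runs from ⌈(537 − c)/2⌉ up to c (then a = 537 − b − c satisfies 1 ≤ a ≤ b automatically), giving c − ⌈(537 − c)/2⌉ + 1 choices.
Summing over c: 1 + 2 + 4 + 5 + … + 133 + 134  (90 terms, c = 179, …, 268) = 6075
Check (closed form: nearest integer to p²/48 for even p, (p+3)²/48 for odd p): (537+3)²/48 = 540²/48 = 291600/48 ≈ 6075.00 → 6075

6075 triangles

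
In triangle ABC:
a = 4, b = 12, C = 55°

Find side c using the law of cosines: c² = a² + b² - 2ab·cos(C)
c² = 4² + 12² − 2·4·12·cos(55°)
cos(55°) ≈ 0.573576
c² ≈ 16 + 144 − 96·(0.573576) ≈ 160 − 55.0633 ≈ 104.937
c ≈ √104.937 ≈ 10.2439

c = 10.24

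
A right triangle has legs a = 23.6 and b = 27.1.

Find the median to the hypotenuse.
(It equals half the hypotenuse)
Hypotenuse c = √(a² + b²) = √(556.96 + 734.41) = √1291.37 ≈ 35.9356
Median to hypotenuse = c/2 ≈ 35.9356/2 ≈ 17.9678

Median = 17.97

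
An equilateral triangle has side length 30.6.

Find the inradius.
r = Area/s with s the semi-perimeter.
Area = (√3/4)·30.6² = (√3/4)·936.36 ≈ 0.433013·936.36 ≈ 405.456
s = 3·30.6/2 = 45.9
r ≈ 405.456/45.9 ≈ 8.83346
(Equivalently r = side/(2√3) = 30.6/3.4641 ≈ 8.83346.)

r = 8.833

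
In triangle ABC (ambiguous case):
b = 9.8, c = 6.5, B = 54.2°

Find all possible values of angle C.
b/sin(B) = c/sin(C)  ⇒  sin(C) = c·sin(B)/b = 6.5·sin(54.2°)/9.8
sin(54.2°) ≈ 0.811064
sin(C) ≈ 6.5·0.811064/9.8 ≈ 5.27191/9.8 ≈ 0.53795
Candidate 1: C₁ = arcsin(0.53795) ≈ 32.5442°  →  A = 180° − 54.2° − 32.5442° ≈ 93.2558° > 0, valid
Candidate 2: C₂ = 180° − C₁ ≈ 147.456°  →  A = 180° − 54.2° − 147.456° ≈ -21.6558° ≤ 0, not a valid triangle

C = 32.54° (one solution)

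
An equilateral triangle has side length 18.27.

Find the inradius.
r = Area/s with s the semi-perimeter.
Area = (√3/4)·18.27² = (√3/4)·333.7929 ≈ 0.433013·333.7929 ≈ 144.537
s = 3·18.27/2 = 27.405
r ≈ 144.537/27.405 ≈ 5.27409
(Equivalently r = side/(2√3) = 18.27/3.4641 ≈ 5.27409.)

r = 5.274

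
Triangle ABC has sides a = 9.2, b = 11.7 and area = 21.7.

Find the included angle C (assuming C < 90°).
Area = ½·a·b·sin(C)  ⇒  sin(C) = 2·Area/(a·b) = 2·21.7/(9.2·11.7) = 43.4/107.64 ≈ 0.403196
C = arcsin(0.403196) ≈ 23.7781° (taking the acute solution since C < 90°)

C = 23.78°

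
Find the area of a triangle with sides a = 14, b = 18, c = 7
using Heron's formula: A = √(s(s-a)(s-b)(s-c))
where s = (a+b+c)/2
s = (14 + 18 + 7)/2 = 39/2 = 19.5
s − a = 5.5, s − b = 1.5, s − c = 12.5
s(s−a)(s−b)(s−c) = 19.5·5.5·1.5·12.5 = 2010.9375
Area = √2010.9375 ≈ 44.8435

s = 19.5, Area = 44.84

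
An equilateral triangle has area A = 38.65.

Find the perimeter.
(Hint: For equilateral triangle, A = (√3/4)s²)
A = (√3/4)s²  ⇒  s² = 4A/√3 = 4·38.65/√3 = 154.6/1.73205 ≈ 89.2584
s ≈ √89.2584 ≈ 9.44766
Perimeter = 3s ≈ 3·9.44766 ≈ 28.343

Perimeter = 28.34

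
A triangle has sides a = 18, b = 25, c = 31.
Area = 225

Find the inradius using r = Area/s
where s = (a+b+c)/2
s = (18 + 25 + 31)/2 = 74/2 = 37
r = Area/s = 225/37 ≈ 6.08108

r = 6.081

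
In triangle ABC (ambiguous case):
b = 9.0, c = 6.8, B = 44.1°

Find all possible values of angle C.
b/sin(B) = c/sin(C)  ⇒  sin(C) = c·sin(B)/b = 6.8·sin(44.1°)/9.0
sin(44.1°) ≈ 0.695913
sin(C) ≈ 6.8·0.695913/9.0 ≈ 4.73221/9.0 ≈ 0.525801
Candidate 1: C₁ = arcsin(0.525801) ≈ 31.7222°  →  A = 180° − 44.1° − 31.7222° ≈ 104.178° > 0, valid
Candidate 2: C₂ = 180° − C₁ ≈ 148.278°  →  A = 180° − 44.1° − 148.278° ≈ -12.3778° ≤ 0, not a valid triangle

C = 31.72° (one solution)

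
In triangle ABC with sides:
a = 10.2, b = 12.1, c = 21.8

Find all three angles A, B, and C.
Law of cosines for each angle (a² = 104.04, b² = 146.41, c² = 475.24):
cos(A) = (b² + c² − a²)/(2bc) = (146.41 + 475.24 − 104.04)/(2·12.1·21.8) = 517.61/527.56 ≈ 0.98114  ⇒  A ≈ 11.1455°
cos(B) = (a² + c² − b²)/(2ac) = (104.04 + 475.24 − 146.41)/(2·10.2·21.8) = 432.87/444.72 ≈ 0.973354  ⇒  B ≈ 13.2563°
cos(C) = (a² + b² − c²)/(2ab) = (104.04 + 146.41 − 475.24)/(2·10.2·12.1) = -224.79/246.84 ≈ -0.910671  ⇒  C ≈ 155.598°
Check: A + B + C ≈ 180°

A = 11.15°, B = 13.26°, C = 155.6°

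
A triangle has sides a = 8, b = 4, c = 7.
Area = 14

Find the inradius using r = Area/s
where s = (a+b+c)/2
s = (8 + 4 + 7)/2 = 19/2 = 9.5
r = Area/s = 14/9.5 ≈ 1.47368

r = 1.474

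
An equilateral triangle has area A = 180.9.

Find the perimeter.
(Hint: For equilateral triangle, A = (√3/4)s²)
A = (√3/4)s²  ⇒  s² = 4A/√3 = 4·180.9/√3 = 723.6/1.73205 ≈ 417.771
s ≈ √417.771 ≈ 20.4394
Perimeter = 3s ≈ 3·20.4394 ≈ 61.3183

Perimeter = 61.32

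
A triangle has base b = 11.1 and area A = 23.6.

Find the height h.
A = ½·b·h  ⇒  h = 2A/b = 2·23.6/11.1 = 47.2/11.1 ≈ 4.25225

h = 4.252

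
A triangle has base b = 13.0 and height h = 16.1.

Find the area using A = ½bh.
A = ½·b·h = ½·13.0·16.1 = ½·209.3 = 104.65

Area = 104.65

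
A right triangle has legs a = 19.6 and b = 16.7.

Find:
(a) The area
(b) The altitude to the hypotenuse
(a) The legs are perpendicular, so Area = ½·a·b = ½·19.6·16.7 = ½·327.32 = 163.66
(b) Hypotenuse c = √(a² + b²) = √(384.16 + 278.89) = √663.05 ≈ 25.7498
    Area = ½·c·h_c  ⇒  h_c = 2·Area/c = 327.32/25.7498 ≈ 12.7116

Area = 163.66, h_c = 12.71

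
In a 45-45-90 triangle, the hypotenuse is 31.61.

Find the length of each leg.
In a 45-45-90 triangle hypotenuse = leg·√2, so leg = hypotenuse/√2.
Leg = 31.61/√2 ≈ 31.61/1.41421 ≈ 22.3516

Each leg = 22.35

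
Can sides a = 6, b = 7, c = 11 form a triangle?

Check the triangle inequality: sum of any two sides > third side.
a + b vs c: 6 + 7 = 13 > 11  ✓
a + c vs b: 6 + 11 = 17 > 7  ✓
b + c vs a: 7 + 11 = 18 > 6  ✓

Yes, triangle inequality satisfied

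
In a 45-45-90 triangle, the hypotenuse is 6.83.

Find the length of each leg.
In a 45-45-90 triangle hypotenuse = leg·√2, so leg = hypotenuse/√2.
Leg = 6.83/√2 ≈ 6.83/1.41421 ≈ 4.82954

Each leg = 4.83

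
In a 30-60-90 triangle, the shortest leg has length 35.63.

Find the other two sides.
In a 30-60-90 triangle the sides are in ratio 1 : √3 : 2 (short leg : long leg : hypotenuse).
Long leg = 35.63·√3 ≈ 35.63·1.73205 ≈ 61.713
Hypotenuse = 2·35.63 = 71.26

Long leg = 35.63√3 = 61.71, Hypotenuse = 71.26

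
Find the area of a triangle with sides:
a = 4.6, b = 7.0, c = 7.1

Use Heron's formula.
s = (4.6 + 7.0 + 7.1)/2 = 18.7/2 = 9.35
s − a = 4.75, s − b = 2.35, s − c = 2.25
s(s−a)(s−b)(s−c) = 9.35·4.75·2.35·2.25 ≈ 234.831
Area = √234.831 ≈ 15.3242

Area = 15.32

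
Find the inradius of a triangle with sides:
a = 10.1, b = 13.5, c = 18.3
r = Area/s where s is the semi-perimeter.
s = (10.1 + 13.5 + 18.3)/2 = 41.9/2 = 20.95
Area = √(s(s−a)(s−b)(s−c)) = √(20.95·10.85·7.45·2.65) ≈ √4487.62 ≈ 66.9897
r ≈ 66.9897/20.95 ≈ 3.1976

r = 3.198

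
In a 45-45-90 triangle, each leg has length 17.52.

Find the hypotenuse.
In a 45-45-90 triangle the sides are in ratio 1 : 1 : √2, so hypotenuse = leg·√2.
Hypotenuse = 17.52·√2 ≈ 17.52·1.41421 ≈ 24.777

Hypotenuse = 17.52√2 = 24.78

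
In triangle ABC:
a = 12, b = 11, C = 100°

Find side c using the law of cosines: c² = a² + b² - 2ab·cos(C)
c² = 12² + 11² − 2·12·11·cos(100°)
cos(100°) ≈ -0.173648
c² ≈ 144 + 121 − 264·(-0.173648) ≈ 265 + 45.8431 ≈ 310.843
c ≈ √310.843 ≈ 17.6307

c = 17.63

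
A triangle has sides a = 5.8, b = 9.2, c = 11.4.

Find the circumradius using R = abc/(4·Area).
First find the area with Heron's formula.
s = (5.8 + 9.2 + 11.4)/2 = 13.2
Area = √(s(s−a)(s−b)(s−c)) = √(13.2·7.4·4·1.8) ≈ √703.296 ≈ 26.5197
abc = 5.8·9.2·11.4 = 608.304
R = abc/(4·Area) ≈ 608.304/(4·26.5197) = 608.304/106.079 ≈ 5.73445

R = 5.734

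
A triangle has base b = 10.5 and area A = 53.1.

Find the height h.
A = ½·b·h  ⇒  h = 2A/b = 2·53.1/10.5 = 106.2/10.5 ≈ 10.1143

h = 10.11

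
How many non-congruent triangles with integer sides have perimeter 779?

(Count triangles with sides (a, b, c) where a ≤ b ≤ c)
Let a ≤ b ≤ c with a + b + c = 779. The only binding inequality is a + b > c, i.e. 779 − c > c, so c < 779/2; and c ≥ 779/3 since c is the largest side.
So 260 ≤ c ≤ 389. For each c, b runs from ⌈(779 − c)/2⌉ up to c (then a = 779 − b − c satisfies 1 ≤ a ≤ b automatically), giving c − ⌈(779 − c)/2⌉ + 1 choices.
Summing over c: 1 + 3 + 4 + 6 + … + 193 + 195  (130 terms, c = 260, …, 389) = 12740
Check (closed form: nearest integer to p²/48 for even p, (p+3)²/48 for odd p): (779+3)²/48 = 782²/48 = 611524/48 ≈ 12740.08 → 12740

12740 triangles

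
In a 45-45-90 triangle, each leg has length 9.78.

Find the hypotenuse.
In a 45-45-90 triangle the sides are in ratio 1 : 1 : √2, so hypotenuse = leg·√2.
Hypotenuse = 9.78·√2 ≈ 9.78·1.41421 ≈ 13.831

Hypotenuse = 9.78√2 = 13.83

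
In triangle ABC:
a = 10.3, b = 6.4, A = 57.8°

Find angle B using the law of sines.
a/sin(A) = b/sin(B)  ⇒  sin(B) = b·sin(A)/a = 6.4·sin(57.8°)/10.3
sin(57.8°) ≈ 0.846193
sin(B) ≈ 6.4·0.846193/10.3 ≈ 5.41564/10.3 ≈ 0.52579
B = arcsin(0.52579) ≈ 31.7214°
(Since b ≤ a we need B ≤ A, so the obtuse alternative 180° − 31.7214° ≈ 148.279° is rejected.)

B = 31.72°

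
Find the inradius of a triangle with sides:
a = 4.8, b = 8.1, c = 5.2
r = Area/s where s is the semi-perimeter.
s = (4.8 + 8.1 + 5.2)/2 = 18.1/2 = 9.05
Area = √(s(s−a)(s−b)(s−c)) = √(9.05·4.25·0.95·3.85) ≈ √140.677 ≈ 11.8607
r ≈ 11.8607/9.05 ≈ 1.31058

r = 1.311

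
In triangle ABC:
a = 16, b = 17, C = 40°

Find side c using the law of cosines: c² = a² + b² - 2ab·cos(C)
c² = 16² + 17² − 2·16·17·cos(40°)
cos(40°) ≈ 0.766044
c² ≈ 256 + 289 − 544·(0.766044) ≈ 545 − 416.728 ≈ 128.272
c ≈ √128.272 ≈ 11.3257

c = 11.33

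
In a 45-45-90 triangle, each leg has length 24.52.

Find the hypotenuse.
In a 45-45-90 triangle the sides are in ratio 1 : 1 : √2, so hypotenuse = leg·√2.
Hypotenuse = 24.52·√2 ≈ 24.52·1.41421 ≈ 34.6765

Hypotenuse = 24.52√2 = 34.68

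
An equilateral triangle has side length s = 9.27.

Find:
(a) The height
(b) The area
(a) The height splits the triangle into two 30-60-90 halves: h = s·√3/2 = 9.27·1.73205/2 ≈ 16.0561/2 ≈ 8.02806
(b) Area = (√3/4)·s² = (√3/4)·9.27² = (√3/4)·85.9329 ≈ 0.433013·85.9329 ≈ 37.21

Height = 8.028, Area = 37.21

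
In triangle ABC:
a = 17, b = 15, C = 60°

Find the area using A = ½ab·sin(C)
A = ½·a·b·sin(C) = ½·17·15·sin(60°)
sin(60°) ≈ 0.866025
A ≈ ½·255·0.866025 = 127.5·0.866025 ≈ 110.418

Area = 110.4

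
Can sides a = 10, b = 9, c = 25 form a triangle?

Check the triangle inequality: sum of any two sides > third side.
a + b vs c: 10 + 9 = 19 ≤ 25  ✗
a + c vs b: 10 + 25 = 35 > 9  ✓
b + c vs a: 9 + 25 = 34 > 10  ✓

No: 10 + 9 = 19 is not > 25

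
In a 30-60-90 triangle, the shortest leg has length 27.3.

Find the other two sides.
In a 30-60-90 triangle the sides are in ratio 1 : √3 : 2 (short leg : long leg : hypotenuse).
Long leg = 27.3·√3 ≈ 27.3·1.73205 ≈ 47.285
Hypotenuse = 2·27.3 = 54.6

Long leg = 27.3√3 = 47.28, Hypotenuse = 54.6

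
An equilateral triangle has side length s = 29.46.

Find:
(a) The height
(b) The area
(a) The height splits the triangle into two 30-60-90 halves: h = s·√3/2 = 29.46·1.73205/2 ≈ 51.0262/2 ≈ 25.5131
(b) Area = (√3/4)·s² = (√3/4)·29.46² = (√3/4)·867.8916 ≈ 0.433013·867.8916 ≈ 375.808

Height = 25.51, Area = 375.8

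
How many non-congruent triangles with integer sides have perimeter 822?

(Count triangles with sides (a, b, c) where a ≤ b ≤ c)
Let a ≤ b ≤ c with a + b + c = 822. The only binding inequality is a + b > c, i.e. 822 − c > c, so c < 822/2; and c ≥ 822/3 since c is the largest side.
So 274 ≤ c ≤ 410. For each c, b runs from ⌈(822 − c)/2⌉ up to c (then a = 822 − b − c satisfies 1 ≤ a ≤ b automatically), giving c − ⌈(822 − c)/2⌉ + 1 choices.
Summing over c: 1 + 2 + 4 + 5 + … + 203 + 205  (137 terms, c = 274, …, 410) = 14077
Check (closed form: nearest integer to p²/48 for even p, (p+3)²/48 for odd p): 822²/48 = 675684/48 ≈ 14076.75 → 14077

14077 triangles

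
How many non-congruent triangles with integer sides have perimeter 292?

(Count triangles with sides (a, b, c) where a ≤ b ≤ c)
Let a ≤ b ≤ c with a + b + c = 292. The only binding inequality is a + b > c, i.e. 292 − c > c, so c < 292/2; and c ≥ 292/3 since c is the largest side.
So 98 ≤ c ≤ 145. For each c, b runs from ⌈(292 − c)/2⌉ up to c (then a = 292 − b − c satisfies 1 ≤ a ≤ b automatically), giving c − ⌈(292 − c)/2⌉ + 1 choices.
Summing over c: 2 + 3 + 5 + 6 + … + 71 + 72  (48 terms, c = 98, …, 145) = 1776
Check (closed form: nearest integer to p²/48 for even p, (p+3)²/48 for odd p): 292²/48 = 85264/48 ≈ 1776.33 → 1776

1776 triangles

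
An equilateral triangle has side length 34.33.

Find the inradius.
r = Area/s with s the semi-perimeter.
Area = (√3/4)·34.33² = (√3/4)·1178.5489 ≈ 0.433013·1178.5489 ≈ 510.327
s = 3·34.33/2 = 51.495
r ≈ 510.327/51.495 ≈ 9.91022
(Equivalently r = side/(2√3) = 34.33/3.4641 ≈ 9.91022.)

r = 9.91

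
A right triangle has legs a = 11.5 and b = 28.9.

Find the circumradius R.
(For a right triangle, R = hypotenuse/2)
Hypotenuse c = √(a² + b²) = √(132.25 + 835.21) = √967.46 ≈ 31.104
R = c/2 ≈ 31.104/2 ≈ 15.552

R = 15.55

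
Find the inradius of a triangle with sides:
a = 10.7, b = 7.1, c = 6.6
r = Area/s where s is the semi-perimeter.
s = (10.7 + 7.1 + 6.6)/2 = 24.4/2 = 12.2
Area = √(s(s−a)(s−b)(s−c)) = √(12.2·1.5·5.1·5.6) ≈ √522.648 ≈ 22.8615
r ≈ 22.8615/12.2 ≈ 1.87389

r = 1.874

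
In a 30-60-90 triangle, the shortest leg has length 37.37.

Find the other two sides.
In a 30-60-90 triangle the sides are in ratio 1 : √3 : 2 (short leg : long leg : hypotenuse).
Long leg = 37.37·√3 ≈ 37.37·1.73205 ≈ 64.7267
Hypotenuse = 2·37.37 = 74.74

Long leg = 37.37√3 = 64.73, Hypotenuse = 74.74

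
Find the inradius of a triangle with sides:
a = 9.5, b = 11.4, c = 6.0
r = Area/s where s is the semi-perimeter.
s = (9.5 + 11.4 + 6.0)/2 = 26.9/2 = 13.45
Area = √(s(s−a)(s−b)(s−c)) = √(13.45·3.95·2.05·7.45) ≈ √811.39 ≈ 28.4849
r ≈ 28.4849/13.45 ≈ 2.11784

r = 2.118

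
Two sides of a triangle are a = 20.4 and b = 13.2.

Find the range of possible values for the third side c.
Triangle inequality: |a − b| < c < a + b
|a − b| = |20.4 − 13.2| = 7.2
a + b = 20.4 + 13.2 = 33.6

7.2 < c < 33.6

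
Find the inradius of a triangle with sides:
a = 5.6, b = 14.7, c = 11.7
r = Area/s where s is the semi-perimeter.
s = (5.6 + 14.7 + 11.7)/2 = 32/2 = 16
Area = √(s(s−a)(s−b)(s−c)) = √(16·10.4·1.3·4.3) ≈ √930.176 ≈ 30.4988
r ≈ 30.4988/16 ≈ 1.90617

r = 1.906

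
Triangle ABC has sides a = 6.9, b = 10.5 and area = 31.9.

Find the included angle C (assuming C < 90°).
Area = ½·a·b·sin(C)  ⇒  sin(C) = 2·Area/(a·b) = 2·31.9/(6.9·10.5) = 63.8/72.45 ≈ 0.880607
C = arcsin(0.880607) ≈ 61.7157° (taking the acute solution since C < 90°)

C = 61.72°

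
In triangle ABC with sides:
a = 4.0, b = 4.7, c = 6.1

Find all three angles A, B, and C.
Law of cosines for each angle (a² = 16, b² = 22.09, c² = 37.21):
cos(A) = (b² + c² − a²)/(2bc) = (22.09 + 37.21 − 16)/(2·4.7·6.1) = 43.3/57.34 ≈ 0.755145  ⇒  A ≈ 40.962°
cos(B) = (a² + c² − b²)/(2ac) = (16 + 37.21 − 22.09)/(2·4.0·6.1) = 31.12/48.8 ≈ 0.637705  ⇒  B ≈ 50.3791°
cos(C) = (a² + b² − c²)/(2ab) = (16 + 22.09 − 37.21)/(2·4.0·4.7) = 0.88/37.6 ≈ 0.0234043  ⇒  C ≈ 88.6589°
Check: A + B + C ≈ 180°

A = 40.96°, B = 50.38°, C = 88.66°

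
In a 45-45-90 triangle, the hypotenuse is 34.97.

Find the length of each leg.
In a 45-45-90 triangle hypotenuse = leg·√2, so leg = hypotenuse/√2.
Leg = 34.97/√2 ≈ 34.97/1.41421 ≈ 24.7275

Each leg = 24.73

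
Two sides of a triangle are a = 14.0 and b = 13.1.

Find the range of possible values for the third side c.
Triangle inequality: |a − b| < c < a + b
|a − b| = |14.0 − 13.1| = 0.9
a + b = 14.0 + 13.1 = 27.1

0.9 < c < 27.1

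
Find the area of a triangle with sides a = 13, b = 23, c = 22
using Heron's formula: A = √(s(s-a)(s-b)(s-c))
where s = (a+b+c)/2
s = (13 + 23 + 22)/2 = 58/2 = 29
s − a = 16, s − b = 6, s − c = 7
s(s−a)(s−b)(s−c) = 29·16·6·7 = 19488
Area = √19488 ≈ 139.599

s = 29.0, Area = 139.6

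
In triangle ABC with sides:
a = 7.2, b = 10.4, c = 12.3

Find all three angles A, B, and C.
Law of cosines for each angle (a² = 51.84, b² = 108.16, c² = 151.29):
cos(A) = (b² + c² − a²)/(2bc) = (108.16 + 151.29 − 51.84)/(2·10.4·12.3) = 207.61/255.84 ≈ 0.811484  ⇒  A ≈ 35.7588°
cos(B) = (a² + c² − b²)/(2ac) = (51.84 + 151.29 − 108.16)/(2·7.2·12.3) = 94.97/177.12 ≈ 0.53619  ⇒  B ≈ 57.5753°
cos(C) = (a² + b² − c²)/(2ab) = (51.84 + 108.16 − 151.29)/(2·7.2·10.4) = 8.71/149.76 ≈ 0.0581597  ⇒  C ≈ 86.6658°
Check: A + B + C ≈ 180°

A = 35.76°, B = 57.58°, C = 86.67°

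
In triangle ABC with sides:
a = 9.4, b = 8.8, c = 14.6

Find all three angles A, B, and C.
Law of cosines for each angle (a² = 88.36, b² = 77.44, c² = 213.16):
cos(A) = (b² + c² − a²)/(2bc) = (77.44 + 213.16 − 88.36)/(2·8.8·14.6) = 202.24/256.96 ≈ 0.787049  ⇒  A ≈ 38.0895°
cos(B) = (a² + c² − b²)/(2ac) = (88.36 + 213.16 − 77.44)/(2·9.4·14.6) = 224.08/274.48 ≈ 0.81638  ⇒  B ≈ 35.276°
cos(C) = (a² + b² − c²)/(2ab) = (88.36 + 77.44 − 213.16)/(2·9.4·8.8) = -47.36/165.44 ≈ -0.286267  ⇒  C ≈ 106.635°
Check: A + B + C ≈ 180°

A = 38.09°, B = 35.28°, C = 106.6°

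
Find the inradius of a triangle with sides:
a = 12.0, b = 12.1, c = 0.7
r = Area/s where s is the semi-perimeter.
s = (12.0 + 12.1 + 0.7)/2 = 24.8/2 = 12.4
Area = √(s(s−a)(s−b)(s−c)) = √(12.4·0.4·0.3·11.7) ≈ √17.4096 ≈ 4.17248
r ≈ 4.17248/12.4 ≈ 0.33649

r = 0.3365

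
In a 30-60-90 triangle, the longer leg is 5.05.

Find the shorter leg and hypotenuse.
In a 30-60-90 triangle the sides are in ratio 1 : √3 : 2, so short leg = long leg/√3 and hypotenuse = 2·(short leg).
Short leg = 5.05/√3 ≈ 5.05/1.73205 ≈ 2.91562
Hypotenuse = 2·2.91562 ≈ 5.83124

Short leg = 2.916, Hypotenuse = 5.831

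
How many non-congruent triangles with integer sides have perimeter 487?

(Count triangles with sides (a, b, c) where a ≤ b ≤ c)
Let a ≤ b ≤ c with a + b + c = 487. The only binding inequality is a + b > c, i.e. 487 − c > c, so c < 487/2; and c ≥ 487/3 since c is the largest side.
So 163 ≤ c ≤ 243. For each c, b runs from ⌈(487 − c)/2⌉ up to c (then a = 487 − b − c satisfies 1 ≤ a ≤ b automatically), giving c − ⌈(487 − c)/2⌉ + 1 choices.
Summing over c: 2 + 3 + 5 + 6 + … + 120 + 122  (81 terms, c = 163, …, 243) = 5002
Check (closed form: nearest integer to p²/48 for even p, (p+3)²/48 for odd p): (487+3)²/48 = 490²/48 = 240100/48 ≈ 5002.08 → 5002

5002 triangles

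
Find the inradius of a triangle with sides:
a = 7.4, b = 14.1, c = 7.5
r = Area/s where s is the semi-perimeter.
s = (7.4 + 14.1 + 7.5)/2 = 29/2 = 14.5
Area = √(s(s−a)(s−b)(s−c)) = √(14.5·7.1·0.4·7) ≈ √288.26 ≈ 16.9782
r ≈ 16.9782/14.5 ≈ 1.17091

r = 1.171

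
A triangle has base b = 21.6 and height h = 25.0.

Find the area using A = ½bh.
A = ½·b·h = ½·21.6·25.0 = ½·540 = 270

Area = 270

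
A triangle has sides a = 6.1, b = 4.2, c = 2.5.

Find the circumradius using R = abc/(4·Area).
First find the area with Heron's formula.
s = (6.1 + 4.2 + 2.5)/2 = 6.4
Area = √(s(s−a)(s−b)(s−c)) = √(6.4·0.3·2.2·3.9) ≈ √16.4736 ≈ 4.05877
abc = 6.1·4.2·2.5 = 64.05
R = abc/(4·Area) ≈ 64.05/(4·4.05877) = 64.05/16.2351 ≈ 3.94516

R = 3.945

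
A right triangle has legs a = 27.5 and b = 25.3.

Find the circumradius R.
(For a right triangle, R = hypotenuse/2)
Hypotenuse c = √(a² + b²) = √(756.25 + 640.09) = √1396.34 ≈ 37.3676
R = c/2 ≈ 37.3676/2 ≈ 18.6838

R = 18.68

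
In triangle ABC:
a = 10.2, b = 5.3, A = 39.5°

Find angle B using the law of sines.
a/sin(A) = b/sin(B)  ⇒  sin(B) = b·sin(A)/a = 5.3·sin(39.5°)/10.2
sin(39.5°) ≈ 0.636078
sin(B) ≈ 5.3·0.636078/10.2 ≈ 3.37121/10.2 ≈ 0.330511
B = arcsin(0.330511) ≈ 19.2998°
(Since b ≤ a we need B ≤ A, so the obtuse alternative 180° − 19.2998° ≈ 160.7° is rejected.)

B = 19.3°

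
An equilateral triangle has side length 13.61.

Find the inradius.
r = Area/s with s the semi-perimeter.
Area = (√3/4)·13.61² = (√3/4)·185.2321 ≈ 0.433013·185.2321 ≈ 80.2079
s = 3·13.61/2 = 20.415
r ≈ 80.2079/20.415 ≈ 3.92887
(Equivalently r = side/(2√3) = 13.61/3.4641 ≈ 3.92887.)

r = 3.929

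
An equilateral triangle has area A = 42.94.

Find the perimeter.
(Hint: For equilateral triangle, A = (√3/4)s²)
A = (√3/4)s²  ⇒  s² = 4A/√3 = 4·42.94/√3 = 171.76/1.73205 ≈ 99.1657
s ≈ √99.1657 ≈ 9.9582
Perimeter = 3s ≈ 3·9.9582 ≈ 29.8746

Perimeter = 29.87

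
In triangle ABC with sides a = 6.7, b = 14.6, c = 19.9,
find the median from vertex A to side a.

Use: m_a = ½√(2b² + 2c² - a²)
m_a = ½√(2·14.6² + 2·19.9² − 6.7²) = ½√(2·213.16 + 2·396.01 − 44.89) = ½√(426.32 + 792.02 − 44.89) = ½√1173.45
√1173.45 ≈ 34.2557, so m_a ≈ 17.1278

m_a = 17.13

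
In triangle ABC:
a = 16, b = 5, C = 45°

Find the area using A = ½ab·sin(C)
A = ½·a·b·sin(C) = ½·16·5·sin(45°)
sin(45°) ≈ 0.707107
A ≈ ½·80·0.707107 = 40·0.707107 ≈ 28.2843

Area = 28.28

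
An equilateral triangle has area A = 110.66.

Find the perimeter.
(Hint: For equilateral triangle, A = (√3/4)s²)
A = (√3/4)s²  ⇒  s² = 4A/√3 = 4·110.66/√3 = 442.64/1.73205 ≈ 255.558
s ≈ √255.558 ≈ 15.9862
Perimeter = 3s ≈ 3·15.9862 ≈ 47.9586

Perimeter = 47.96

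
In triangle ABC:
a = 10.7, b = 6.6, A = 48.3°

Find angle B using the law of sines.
a/sin(A) = b/sin(B)  ⇒  sin(B) = b·sin(A)/a = 6.6·sin(48.3°)/10.7
sin(48.3°) ≈ 0.746638
sin(B) ≈ 6.6·0.746638/10.7 ≈ 4.92781/10.7 ≈ 0.460543
B = arcsin(0.460543) ≈ 27.4222°
(Since b ≤ a we need B ≤ A, so the obtuse alternative 180° − 27.4222° ≈ 152.578° is rejected.)

B = 27.42°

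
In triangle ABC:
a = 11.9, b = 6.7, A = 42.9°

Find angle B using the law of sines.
a/sin(A) = b/sin(B)  ⇒  sin(B) = b·sin(A)/a = 6.7·sin(42.9°)/11.9
sin(42.9°) ≈ 0.680721
sin(B) ≈ 6.7·0.680721/11.9 ≈ 4.56083/11.9 ≈ 0.383263
B = arcsin(0.383263) ≈ 22.5359°
(Since b ≤ a we need B ≤ A, so the obtuse alternative 180° − 22.5359° ≈ 157.464° is rejected.)

B = 22.54°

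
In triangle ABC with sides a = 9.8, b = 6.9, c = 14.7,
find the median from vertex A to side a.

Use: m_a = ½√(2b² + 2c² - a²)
m_a = ½√(2·6.9² + 2·14.7² − 9.8²) = ½√(2·47.61 + 2·216.09 − 96.04) = ½√(95.22 + 432.18 − 96.04) = ½√431.36
√431.36 ≈ 20.7692, so m_a ≈ 10.3846

m_a = 10.38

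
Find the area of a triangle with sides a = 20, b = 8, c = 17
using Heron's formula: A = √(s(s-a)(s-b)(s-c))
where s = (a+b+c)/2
s = (20 + 8 + 17)/2 = 45/2 = 22.5
s − a = 2.5, s − b = 14.5, s − c = 5.5
s(s−a)(s−b)(s−c) = 22.5·2.5·14.5·5.5 = 4485.9375
Area = √4485.9375 ≈ 66.9771

s = 22.5, Area = 66.98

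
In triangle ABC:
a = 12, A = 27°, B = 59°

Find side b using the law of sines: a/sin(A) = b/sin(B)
a/sin(A) = b/sin(B)  ⇒  b = a·sin(B)/sin(A) = 12·sin(59°)/sin(27°)
sin(59°) ≈ 0.857167, sin(27°) ≈ 0.45399
b ≈ 12·0.857167/0.45399 ≈ 10.286/0.45399 ≈ 22.6569

b = 22.66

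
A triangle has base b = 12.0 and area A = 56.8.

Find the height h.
A = ½·b·h  ⇒  h = 2A/b = 2·56.8/12.0 = 113.6/12.0 ≈ 9.46667

h = 9.467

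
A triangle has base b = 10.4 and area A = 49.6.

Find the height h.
A = ½·b·h  ⇒  h = 2A/b = 2·49.6/10.4 = 99.2/10.4 ≈ 9.53846

h = 9.538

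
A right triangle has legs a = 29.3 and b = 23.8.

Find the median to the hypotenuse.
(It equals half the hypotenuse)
Hypotenuse c = √(a² + b²) = √(858.49 + 566.44) = √1424.93 ≈ 37.7482
Median to hypotenuse = c/2 ≈ 37.7482/2 ≈ 18.8741

Median = 18.87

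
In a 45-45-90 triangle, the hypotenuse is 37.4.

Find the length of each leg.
In a 45-45-90 triangle hypotenuse = leg·√2, so leg = hypotenuse/√2.
Leg = 37.4/√2 ≈ 37.4/1.41421 ≈ 26.4458

Each leg = 26.45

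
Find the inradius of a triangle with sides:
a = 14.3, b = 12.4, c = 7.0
r = Area/s where s is the semi-perimeter.
s = (14.3 + 12.4 + 7.0)/2 = 33.7/2 = 16.85
Area = √(s(s−a)(s−b)(s−c)) = √(16.85·2.55·4.45·9.85) ≈ √1883.37 ≈ 43.3978
r ≈ 43.3978/16.85 ≈ 2.57554

r = 2.576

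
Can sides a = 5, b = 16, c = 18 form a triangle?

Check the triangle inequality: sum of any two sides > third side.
a + b vs c: 5 + 16 = 21 > 18  ✓
a + c vs b: 5 + 18 = 23 > 16  ✓
b + c vs a: 16 + 18 = 34 > 5  ✓

Yes, triangle inequality satisfied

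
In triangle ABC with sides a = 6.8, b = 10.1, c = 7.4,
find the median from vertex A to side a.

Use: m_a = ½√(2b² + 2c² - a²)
m_a = ½√(2·10.1² + 2·7.4² − 6.8²) = ½√(2·102.01 + 2·54.76 − 46.24) = ½√(204.02 + 109.52 − 46.24) = ½√267.3
√267.3 ≈ 16.3493, so m_a ≈ 8.17466

m_a = 8.175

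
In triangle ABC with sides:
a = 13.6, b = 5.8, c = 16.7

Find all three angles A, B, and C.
Law of cosines for each angle (a² = 184.96, b² = 33.64, c² = 278.89):
cos(A) = (b² + c² − a²)/(2bc) = (33.64 + 278.89 − 184.96)/(2·5.8·16.7) = 127.57/193.72 ≈ 0.658528  ⇒  A ≈ 48.8123°
cos(B) = (a² + c² − b²)/(2ac) = (184.96 + 278.89 − 33.64)/(2·13.6·16.7) = 430.21/454.24 ≈ 0.947098  ⇒  B ≈ 18.72°
cos(C) = (a² + b² − c²)/(2ab) = (184.96 + 33.64 − 278.89)/(2·13.6·5.8) = -60.29/157.76 ≈ -0.382163  ⇒  C ≈ 112.468°
Check: A + B + C ≈ 180°

A = 48.81°, B = 18.72°, C = 112.5°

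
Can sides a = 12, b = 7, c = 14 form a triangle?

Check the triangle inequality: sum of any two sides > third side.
a + b vs c: 12 + 7 = 19 > 14  ✓
a + c vs b: 12 + 14 = 26 > 7  ✓
b + c vs a: 7 + 14 = 21 > 12  ✓

Yes, triangle inequality satisfied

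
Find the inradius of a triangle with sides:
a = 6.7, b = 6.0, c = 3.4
r = Area/s where s is the semi-perimeter.
s = (6.7 + 6.0 + 3.4)/2 = 16.1/2 = 8.05
Area = √(s(s−a)(s−b)(s−c)) = √(8.05·1.35·2.05·4.65) ≈ √103.594 ≈ 10.1781
r ≈ 10.1781/8.05 ≈ 1.26436

r = 1.264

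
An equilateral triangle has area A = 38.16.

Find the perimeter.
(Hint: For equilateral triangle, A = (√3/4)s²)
A = (√3/4)s²  ⇒  s² = 4A/√3 = 4·38.16/√3 = 152.64/1.73205 ≈ 88.1267
s ≈ √88.1267 ≈ 9.38758
Perimeter = 3s ≈ 3·9.38758 ≈ 28.1628

Perimeter = 28.16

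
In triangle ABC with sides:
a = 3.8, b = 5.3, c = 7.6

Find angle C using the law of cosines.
c² = a² + b² − 2ab·cos(C)  ⇒  cos(C) = (a² + b² − c²)/(2ab)
cos(C) = (3.8² + 5.3² − 7.6²)/(2·3.8·5.3) = (14.44 + 28.09 − 57.76)/40.28 = -15.23/40.28 ≈ -0.378103
C = arccos(-0.378103) ≈ 112.216°

C = 112.2°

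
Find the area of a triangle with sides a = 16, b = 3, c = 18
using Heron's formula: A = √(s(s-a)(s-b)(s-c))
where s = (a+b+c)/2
s = (16 + 3 + 18)/2 = 37/2 = 18.5
s − a = 2.5, s − b = 15.5, s − c = 0.5
s(s−a)(s−b)(s−c) = 18.5·2.5·15.5·0.5 = 358.4375
Area = √358.4375 ≈ 18.9324

s = 18.5, Area = 18.93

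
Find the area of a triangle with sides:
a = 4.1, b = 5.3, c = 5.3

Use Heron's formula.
s = (4.1 + 5.3 + 5.3)/2 = 14.7/2 = 7.35
s − a = 3.25, s − b = 2.05, s − c = 2.05
s(s−a)(s−b)(s−c) = 7.35·3.25·2.05·2.05 ≈ 100.387
Area = √100.387 ≈ 10.0193

Area = 10.02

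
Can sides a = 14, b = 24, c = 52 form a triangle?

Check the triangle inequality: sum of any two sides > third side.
a + b vs c: 14 + 24 = 38 ≤ 52  ✗
a + c vs b: 14 + 52 = 66 > 24  ✓
b + c vs a: 24 + 52 = 76 > 14  ✓

No: 14 + 24 = 38 is not > 52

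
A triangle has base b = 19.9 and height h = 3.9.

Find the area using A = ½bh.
A = ½·b·h = ½·19.9·3.9 = ½·77.61 = 38.805

Area = 38.805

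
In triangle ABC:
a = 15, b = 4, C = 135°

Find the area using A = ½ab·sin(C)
A = ½·a·b·sin(C) = ½·15·4·sin(135°)
sin(135°) ≈ 0.707107
A ≈ ½·60·0.707107 = 30·0.707107 ≈ 21.2132

Area = 21.21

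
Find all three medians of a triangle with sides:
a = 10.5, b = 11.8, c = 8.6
Median formula: m_a = ½√(2b² + 2c² − a²) (and cyclically). a² = 110.25, b² = 139.24, c² = 73.96.
m_a = ½√(2·139.24 + 2·73.96 − 110.25) = ½√316.15 ≈ ½·17.7806 ≈ 8.8903
m_b = ½√(2·110.25 + 2·73.96 − 139.24) = ½√229.18 ≈ ½·15.1387 ≈ 7.56935
m_c = ½√(2·110.25 + 2·139.24 − 73.96) = ½√425.02 ≈ ½·20.616 ≈ 10.308

m_a = 8.89, m_b = 7.569, m_c = 10.31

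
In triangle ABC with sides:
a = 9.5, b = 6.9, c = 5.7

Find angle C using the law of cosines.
c² = a² + b² − 2ab·cos(C)  ⇒  cos(C) = (a² + b² − c²)/(2ab)
cos(C) = (9.5² + 6.9² − 5.7²)/(2·9.5·6.9) = (90.25 + 47.61 − 32.49)/131.1 = 105.37/131.1 ≈ 0.803738
C = arccos(0.803738) ≈ 36.5115°

C = 36.51°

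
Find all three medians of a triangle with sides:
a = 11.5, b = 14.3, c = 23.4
Median formula: m_a = ½√(2b² + 2c² − a²) (and cyclically). a² = 132.25, b² = 204.49, c² = 547.56.
m_a = ½√(2·204.49 + 2·547.56 − 132.25) = ½√1371.85 ≈ ½·37.0385 ≈ 18.5192
m_b = ½√(2·132.25 + 2·547.56 − 204.49) = ½√1155.13 ≈ ½·33.9872 ≈ 16.9936
m_c = ½√(2·132.25 + 2·204.49 − 547.56) = ½√125.92 ≈ ½·11.2214 ≈ 5.6107

m_a = 18.52, m_b = 16.99, m_c = 5.611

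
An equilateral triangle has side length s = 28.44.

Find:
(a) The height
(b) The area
(a) The height splits the triangle into two 30-60-90 halves: h = s·√3/2 = 28.44·1.73205/2 ≈ 49.2595/2 ≈ 24.6298
(b) Area = (√3/4)·s² = (√3/4)·28.44² = (√3/4)·808.8336 ≈ 0.433013·808.8336 ≈ 350.235

Height = 24.63, Area = 350.2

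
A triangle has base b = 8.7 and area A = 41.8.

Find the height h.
A = ½·b·h  ⇒  h = 2A/b = 2·41.8/8.7 = 83.6/8.7 ≈ 9.6092

h = 9.609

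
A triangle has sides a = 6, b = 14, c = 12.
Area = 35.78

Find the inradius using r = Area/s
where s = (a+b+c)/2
s = (6 + 14 + 12)/2 = 32/2 = 16
r = Area/s = 35.78/16 ≈ 2.23625

r = 2.236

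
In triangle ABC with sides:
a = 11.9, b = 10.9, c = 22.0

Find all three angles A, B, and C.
Law of cosines for each angle (a² = 141.61, b² = 118.81, c² = 484):
cos(A) = (b² + c² − a²)/(2bc) = (118.81 + 484 − 141.61)/(2·10.9·22.0) = 461.2/479.6 ≈ 0.961635  ⇒  A ≈ 15.9223°
cos(B) = (a² + c² − b²)/(2ac) = (141.61 + 484 − 118.81)/(2·11.9·22.0) = 506.8/523.6 ≈ 0.967914  ⇒  B ≈ 14.5533°
cos(C) = (a² + b² − c²)/(2ab) = (141.61 + 118.81 − 484)/(2·11.9·10.9) = -223.58/259.42 ≈ -0.861846  ⇒  C ≈ 149.524°
Check: A + B + C ≈ 180°

A = 15.92°, B = 14.55°, C = 149.5°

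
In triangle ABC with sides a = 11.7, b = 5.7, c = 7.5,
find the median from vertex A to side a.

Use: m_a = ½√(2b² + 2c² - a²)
m_a = ½√(2·5.7² + 2·7.5² − 11.7²) = ½√(2·32.49 + 2·56.25 − 136.89) = ½√(64.98 + 112.5 − 136.89) = ½√40.59
√40.59 ≈ 6.37103, so m_a ≈ 3.18551

m_a = 3.186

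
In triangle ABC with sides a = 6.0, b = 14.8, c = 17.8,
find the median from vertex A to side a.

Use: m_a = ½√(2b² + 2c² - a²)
m_a = ½√(2·14.8² + 2·17.8² − 6.0²) = ½√(2·219.04 + 2·316.84 − 36) = ½√(438.08 + 633.68 − 36) = ½√1035.76
√1035.76 ≈ 32.1832, so m_a ≈ 16.0916

m_a = 16.09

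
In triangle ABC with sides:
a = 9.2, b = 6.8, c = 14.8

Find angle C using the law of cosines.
c² = a² + b² − 2ab·cos(C)  ⇒  cos(C) = (a² + b² − c²)/(2ab)
cos(C) = (9.2² + 6.8² − 14.8²)/(2·9.2·6.8) = (84.64 + 46.24 − 219.04)/125.12 = -88.16/125.12 ≈ -0.704604
C = arccos(-0.704604) ≈ 134.798°

C = 134.8°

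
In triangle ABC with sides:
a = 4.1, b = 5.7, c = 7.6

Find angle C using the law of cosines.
c² = a² + b² − 2ab·cos(C)  ⇒  cos(C) = (a² + b² − c²)/(2ab)
cos(C) = (4.1² + 5.7² − 7.6²)/(2·4.1·5.7) = (16.81 + 32.49 − 57.76)/46.74 = -8.46/46.74 ≈ -0.181001
C = arccos(-0.181001) ≈ 100.428°

C = 100.4°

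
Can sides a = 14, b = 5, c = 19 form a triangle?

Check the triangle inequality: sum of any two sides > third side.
a + b vs c: 14 + 5 = 19 ≤ 19  ✗
a + c vs b: 14 + 19 = 33 > 5  ✓
b + c vs a: 5 + 19 = 24 > 14  ✓

No: 14 + 5 = 19 is not > 19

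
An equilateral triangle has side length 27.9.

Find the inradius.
r = Area/s with s the semi-perimeter.
Area = (√3/4)·27.9² = (√3/4)·778.41 ≈ 0.433013·778.41 ≈ 337.061
s = 3·27.9/2 = 41.85
r ≈ 337.061/41.85 ≈ 8.05404
(Equivalently r = side/(2√3) = 27.9/3.4641 ≈ 8.05404.)

r = 8.054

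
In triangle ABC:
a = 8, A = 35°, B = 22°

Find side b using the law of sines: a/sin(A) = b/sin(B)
a/sin(A) = b/sin(B)  ⇒  b = a·sin(B)/sin(A) = 8·sin(22°)/sin(35°)
sin(22°) ≈ 0.374607, sin(35°) ≈ 0.573576
b ≈ 8·0.374607/0.573576 ≈ 2.99685/0.573576 ≈ 5.22485

b = 5.225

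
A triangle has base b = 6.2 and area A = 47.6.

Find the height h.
A = ½·b·h  ⇒  h = 2A/b = 2·47.6/6.2 = 95.2/6.2 ≈ 15.3548

h = 15.35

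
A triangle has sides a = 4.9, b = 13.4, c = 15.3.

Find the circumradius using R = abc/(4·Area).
First find the area with Heron's formula.
s = (4.9 + 13.4 + 15.3)/2 = 16.8
Area = √(s(s−a)(s−b)(s−c)) = √(16.8·11.9·3.4·1.5) ≈ √1019.59 ≈ 31.9311
abc = 4.9·13.4·15.3 = 1004.598
R = abc/(4·Area) ≈ 1004.598/(4·31.9311) = 1004.598/127.724 ≈ 7.86537

R = 7.865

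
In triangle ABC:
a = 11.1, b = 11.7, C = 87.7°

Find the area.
Two sides and the included angle (SAS): A = ½·a·b·sin(C) = ½·11.1·11.7·sin(87.7°)
sin(87.7°) ≈ 0.999194
A ≈ ½·129.87·0.999194 = 64.935·0.999194 ≈ 64.8827

Area = 64.88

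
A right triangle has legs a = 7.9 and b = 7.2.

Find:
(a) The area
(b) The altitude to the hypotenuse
(a) The legs are perpendicular, so Area = ½·a·b = ½·7.9·7.2 = ½·56.88 = 28.44
(b) Hypotenuse c = √(a² + b²) = √(62.41 + 51.84) = √114.25 ≈ 10.6888
    Area = ½·c·h_c  ⇒  h_c = 2·Area/c = 56.88/10.6888 ≈ 5.32147

Area = 28.44, h_c = 5.321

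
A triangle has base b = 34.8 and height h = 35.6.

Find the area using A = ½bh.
A = ½·b·h = ½·34.8·35.6 = ½·1238.88 = 619.44

Area = 619.44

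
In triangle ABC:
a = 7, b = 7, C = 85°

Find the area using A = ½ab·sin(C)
A = ½·a·b·sin(C) = ½·7·7·sin(85°)
sin(85°) ≈ 0.996195
A ≈ ½·49·0.996195 = 24.5·0.996195 ≈ 24.4068

Area = 24.41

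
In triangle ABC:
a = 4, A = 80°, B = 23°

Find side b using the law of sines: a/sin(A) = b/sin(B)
a/sin(A) = b/sin(B)  ⇒  b = a·sin(B)/sin(A) = 4·sin(23°)/sin(80°)
sin(23°) ≈ 0.390731, sin(80°) ≈ 0.984808
b ≈ 4·0.390731/0.984808 ≈ 1.56292/0.984808 ≈ 1.58704

b = 1.587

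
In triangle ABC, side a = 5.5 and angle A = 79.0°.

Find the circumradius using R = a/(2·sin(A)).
R = a/(2·sin(A)) = 5.5/(2·sin(79.0°))
sin(79.0°) ≈ 0.981627
R ≈ 5.5/(2·0.981627) = 5.5/1.96325 ≈ 2.80147

R = 2.801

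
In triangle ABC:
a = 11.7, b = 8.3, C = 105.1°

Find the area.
Two sides and the included angle (SAS): A = ½·a·b·sin(C) = ½·11.7·8.3·sin(105.1°)
sin(105.1°) ≈ 0.965473
A ≈ ½·97.11·0.965473 = 48.555·0.965473 ≈ 46.8785

Area = 46.88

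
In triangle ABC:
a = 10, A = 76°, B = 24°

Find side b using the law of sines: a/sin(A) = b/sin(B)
a/sin(A) = b/sin(B)  ⇒  b = a·sin(B)/sin(A) = 10·sin(24°)/sin(76°)
sin(24°) ≈ 0.406737, sin(76°) ≈ 0.970296
b ≈ 10·0.406737/0.970296 ≈ 4.06737/0.970296 ≈ 4.19188

b = 4.192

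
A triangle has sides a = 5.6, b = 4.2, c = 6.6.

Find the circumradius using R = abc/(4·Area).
First find the area with Heron's formula.
s = (5.6 + 4.2 + 6.6)/2 = 8.2
Area = √(s(s−a)(s−b)(s−c)) = √(8.2·2.6·4·1.6) ≈ √136.448 ≈ 11.6811
abc = 5.6·4.2·6.6 = 155.232
R = abc/(4·Area) ≈ 155.232/(4·11.6811) = 155.232/46.7244 ≈ 3.32229

R = 3.322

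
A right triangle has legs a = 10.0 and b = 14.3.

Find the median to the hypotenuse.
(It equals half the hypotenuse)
Hypotenuse c = √(a² + b²) = √(100 + 204.49) = √304.49 ≈ 17.4496
Median to hypotenuse = c/2 ≈ 17.4496/2 ≈ 8.72482

Median = 8.725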